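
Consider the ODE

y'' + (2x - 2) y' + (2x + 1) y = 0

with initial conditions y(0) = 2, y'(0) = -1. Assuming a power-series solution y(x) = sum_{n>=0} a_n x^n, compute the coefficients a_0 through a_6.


Ansatz: y(x) = sum_{n>=0} a_n x^n, so y'(x) = sum_{n>=1} n a_n x^(n-1) and y''(x) = sum_{n>=2} n(n-1) a_n x^(n-2).
Substitute into P(x) y'' + Q(x) y' + R(x) y = 0 with P(x) = 1, Q(x) = 2x - 2, R(x) = 2x + 1, and match powers of x.
Initial conditions: a_0 = 2, a_1 = -1.
Setting the coefficient of each power of x to zero and solving order by order (substituting the coefficients already found):
  x^0: 2 a_2 - 2 a_1 + a_0 = 0  ->  2 a_2 = 2 a_1 - a_0 = -4  ->  a_2 = -2
  x^1: 6 a_3 - 4 a_2 + 3 a_1 + 2 a_0 = 0  ->  6 a_3 = 4 a_2 - 3 a_1 - 2 a_0 = -9  ->  a_3 = -3/2
  x^2: 12 a_4 - 6 a_3 + 5 a_2 + 2 a_1 = 0  ->  12 a_4 = 6 a_3 - 5 a_2 - 2 a_1 = 3  ->  a_4 = 1/4
  x^3: 20 a_5 - 8 a_4 + 7 a_3 + 2 a_2 = 0  ->  20 a_5 = 8 a_4 - 7 a_3 - 2 a_2 = 33/2  ->  a_5 = 33/40
  x^4: 30 a_6 - 10 a_5 + 9 a_4 + 2 a_3 = 0  ->  30 a_6 = 10 a_5 - 9 a_4 - 2 a_3 = 9  ->  a_6 = 3/10
Truncated series: y(x) = 2 - x - 2 x^2 - (3/2) x^3 + (1/4) x^4 + (33/40) x^5 + (3/10) x^6 + O(x^7).

a_0 = 2; a_1 = -1; a_2 = -2; a_3 = -3/2; a_4 = 1/4; a_5 = 33/40; a_6 = 3/10


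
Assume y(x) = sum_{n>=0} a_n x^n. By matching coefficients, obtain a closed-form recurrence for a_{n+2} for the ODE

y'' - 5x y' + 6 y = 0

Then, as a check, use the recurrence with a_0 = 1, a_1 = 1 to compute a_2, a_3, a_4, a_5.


Substitute y = sum_n a_n x^n.
y''(x) has coefficient (n+2)(n+1) a_{n+2} at x^n;
-5 x y'(x) has coefficient -5 n a_n at x^n (shift);
6 y(x) has coefficient 6 a_n at x^n.
Matching x^n: (n+2)(n+1) a_{n+2} + (-5n + 6) a_n = 0.
Thus a_{n+2} = (5n - 6) / ((n+1)(n+2)) * a_n.

Check with a_0 = 1, a_1 = 1 (apply the recurrence for n = 0, 1, 2, 3): a_0 = 1, a_1 = 1, a_2 = -3, a_3 = -1/6, a_4 = -1, a_5 = -3/40.

a_(n+2) = (5n - 6) / ((n+1)(n+2)) * a_n; check: a_0 = 1, a_1 = 1, a_2 = -3, a_3 = -1/6, a_4 = -1, a_5 = -3/40


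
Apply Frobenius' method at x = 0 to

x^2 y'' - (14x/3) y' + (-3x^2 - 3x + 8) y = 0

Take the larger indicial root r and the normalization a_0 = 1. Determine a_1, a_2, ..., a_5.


Write in Frobenius form y'' + (p(x)/x) y' + (q(x)/x^2) y = 0:
  p(x) = -14/3,  q(x) = -3x^2 - 3x + 8.
Indicial equation: r(r-1) + (-14/3) r + (8) = 0 -> roots r_1 = 3, r_2 = 8/3.
Take r = r_1 = 3. Let y(x) = x^r sum_{n>=0} a_n x^n with a_0 = 1.
Substitute y = x^r sum a_n x^n and match x^{r+n}. The recurrence is
  D(n) a_n - 3 a_{n-1} - 3 a_{n-2} = 0,  where D(n) = (r+n)(r+n-1) + (-14/3)(r+n) + (8).
  a_n = [3 a_{n-1} + 3 a_{n-2}] / D(n).
Since the indicial polynomial factors as (r - r_1)(r - r_2), D(n) = (r_1 + n - r_1)(r_1 + n - r_2) = n(n + 1/3).
Evaluating step by step (a_0 = 1):
  n = 1: D(1) = 1(1 + 1/3) = 4/3; numerator = 3(1) = 3; a_1 = (3)/(4/3) = 9/4
  n = 2: D(2) = 2(2 + 1/3) = 14/3; numerator = 3(9/4) + 3(1) = 39/4; a_2 = (39/4)/(14/3) = 117/56
  n = 3: D(3) = 3(3 + 1/3) = 10; numerator = 3(117/56) + 3(9/4) = 729/56; a_3 = (729/56)/(10) = 729/560
  n = 4: D(4) = 4(4 + 1/3) = 52/3; numerator = 3(729/560) + 3(117/56) = 5697/560; a_4 = (5697/560)/(52/3) = 17091/29120
  n = 5: D(5) = 5(5 + 1/3) = 80/3; numerator = 3(17091/29120) + 3(729/560) = 23571/4160; a_5 = (23571/4160)/(80/3) = 70713/332800

r = 3; a_0 = 1; a_1 = 9/4; a_2 = 117/56; a_3 = 729/560; a_4 = 17091/29120; a_5 = 70713/332800


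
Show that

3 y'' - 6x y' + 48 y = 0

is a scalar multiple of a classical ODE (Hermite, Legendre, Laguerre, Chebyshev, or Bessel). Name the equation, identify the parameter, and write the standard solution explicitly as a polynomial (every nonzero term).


All three coefficients share the factor 3; dividing through by 3 gives  y'' - 2x y' + 16 y = 0.
This matches the Hermite equation y'' - 2x y' + 2n y = 0 with 2n = 16, so n = 8; the polynomial solution is H_8(x).
With y = sum_k a_k x^k, matching x^k gives (k+2)(k+1) a_{k+2} = 2(k - n) a_k = 2(k - 8) a_k. The right side vanishes at k = 8, so the series with the parity of 8 terminates at degree 8.
Standard normalization: leading coefficient of H_n is 2^n, so a_8 = 2^8 = 256. Work downward with a_k = (k+1)(k+2) a_{k+2} / (2(k - n)):
  a_6 = (7)(8)(256) / (2(6 - 8)) = 14336/(-4) = -3584
  a_4 = (5)(6)(-3584) / (2(4 - 8)) = -107520/(-8) = 13440
  a_2 = (3)(4)(13440) / (2(2 - 8)) = 161280/(-12) = -13440
  a_0 = (1)(2)(-13440) / (2(0 - 8)) = -26880/(-16) = 1680
Hence H_8(x) = 256 x^8 - 3584 x^6 + 13440 x^4 - 13440 x^2 + 1680.

H_8(x); series = 256 x^8 - 3584 x^6 + 13440 x^4 - 13440 x^2 + 1680


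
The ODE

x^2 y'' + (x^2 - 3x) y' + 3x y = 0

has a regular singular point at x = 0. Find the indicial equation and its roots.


Divide by x^2 to reach normal form y'' + P_1(x) y' + P_2(x) y = 0 with P_1(x) = 1 - 3/x and P_2(x) = 3/x.
x = 0 is a singular point because the y'-coefficient 1 - 3/x has a pole at x = 0 and the y-coefficient 3/x has a pole at x = 0.
It is a regular singular point because x P_1(x) = p(x) = x - 3 and x^2 P_2(x) = q(x) = 3x are polynomials, hence analytic at x = 0.
p(0) = -3,  q(0) = 0.
Indicial equation: r(r-1) + p(0) r + q(0) = 0, i.e. r^2 + (p(0) - 1) r + q(0) = 0, i.e. r^2 - 4 r = 0.
Discriminant: (-4)^2 - 4(0) = 16, so r = (4 ± 4)/2.
Solving: r_1 = 4, r_2 = 0.

indicial: r^2 - 4 r = 0; roots r_1 = 4, r_2 = 0


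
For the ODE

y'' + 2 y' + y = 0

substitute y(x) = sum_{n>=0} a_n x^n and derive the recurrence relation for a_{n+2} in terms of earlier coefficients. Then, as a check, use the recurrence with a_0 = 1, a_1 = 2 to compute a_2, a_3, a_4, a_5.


Substitute y = sum_n a_n x^n.
y''(x) has coefficient (n+2)(n+1) a_{n+2} at x^n;
2 y'(x) has coefficient 2 (n+1) a_{n+1} at x^n;
y(x) has coefficient 1 a_n at x^n.
Matching x^n: (n+2)(n+1) a_{n+2} + 2 (n+1) a_{n+1} + 1 a_n = 0.
Thus a_{n+2} = [-2 (n+1) a_{n+1} - 1 a_n] / ((n+1)(n+2)).

Check with a_0 = 1, a_1 = 2 (apply the recurrence for n = 0, 1, 2, 3): a_0 = 1, a_1 = 2, a_2 = -5/2, a_3 = 4/3, a_4 = -11/24, a_5 = 7/60.

a_(n+2) = [-2 (n+1) a_(n+1) - 1 a_n] / ((n+1)(n+2)); check: a_0 = 1, a_1 = 2, a_2 = -5/2, a_3 = 4/3, a_4 = -11/24, a_5 = 7/60


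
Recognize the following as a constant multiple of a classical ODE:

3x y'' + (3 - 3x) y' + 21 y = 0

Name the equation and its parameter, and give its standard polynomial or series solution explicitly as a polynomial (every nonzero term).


All three coefficients share the factor 3; dividing through by 3 gives  x y'' + (1 - x) y' + 7 y = 0.
This matches the Laguerre equation x y'' + (1 - x) y' + n y = 0 with n = 7; the polynomial solution is L_7(x).
With y = sum_k a_k x^k, matching x^k gives (k+1)k a_{k+1} + (k+1) a_{k+1} - k a_k + n a_k = 0, i.e. (k+1)^2 a_{k+1} = (k - n) a_k = (k - 7) a_k. The right side vanishes at k = 7, so the series terminates at degree 7.
Standard normalization L_n(0) = 1 gives a_0 = 1. Work upward with a_{k+1} = (k - 7) a_k / (k+1)^2:
  a_1 = (0 - 7)(1) / 1^2 = -7/1 = -7
  a_2 = (1 - 7)(-7) / 2^2 = 42/4 = 21/2
  a_3 = (2 - 7)(21/2) / 3^2 = (-105/2)/9 = -35/6
  a_4 = (3 - 7)(-35/6) / 4^2 = (70/3)/16 = 35/24
  a_5 = (4 - 7)(35/24) / 5^2 = (-35/8)/25 = -7/40
  a_6 = (5 - 7)(-7/40) / 6^2 = (7/20)/36 = 7/720
  a_7 = (6 - 7)(7/720) / 7^2 = (-7/720)/49 = -1/5040
Hence L_7(x) = -x^7/5040 + 7 x^6/720 - 7 x^5/40 + 35 x^4/24 - 35 x^3/6 + 21 x^2/2 - 7 x + 1.

L_7(x); series = -x^7/5040 + 7 x^6/720 - 7 x^5/40 + 35 x^4/24 - 35 x^3/6 + 21 x^2/2 - 7 x + 1


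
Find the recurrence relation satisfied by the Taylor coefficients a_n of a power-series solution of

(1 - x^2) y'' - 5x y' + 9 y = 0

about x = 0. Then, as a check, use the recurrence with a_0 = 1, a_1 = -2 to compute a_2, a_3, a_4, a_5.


Substitute y = sum_n a_n x^n.
(1 - 1 x^2) y'' contributes (n+2)(n+1) a_{n+2} - n(n-1) a_n at x^n.
-5 x y'(x) contributes -5 n a_n at x^n.
9 y(x) contributes 9 a_n at x^n.
Matching x^n: (n+2)(n+1) a_{n+2} + (-n(n-1) - 5 n + 9) a_n = 0.
Thus a_{n+2} = (n(n-1) + 5 n - 9) / ((n+1)(n+2)) * a_n.

Check with a_0 = 1, a_1 = -2 (apply the recurrence for n = 0, 1, 2, 3): a_0 = 1, a_1 = -2, a_2 = -9/2, a_3 = 4/3, a_4 = -9/8, a_5 = 4/5.

a_(n+2) = (n(n-1) + 5 n - 9) / ((n+1)(n+2)) * a_n; check: a_0 = 1, a_1 = -2, a_2 = -9/2, a_3 = 4/3, a_4 = -9/8, a_5 = 4/5


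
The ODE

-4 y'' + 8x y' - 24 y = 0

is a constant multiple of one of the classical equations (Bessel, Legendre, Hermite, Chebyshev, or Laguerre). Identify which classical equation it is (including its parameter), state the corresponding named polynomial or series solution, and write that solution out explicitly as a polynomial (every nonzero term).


All three coefficients share the factor -4; dividing through by -4 gives  y'' - 2x y' + 6 y = 0.
This matches the Hermite equation y'' - 2x y' + 2n y = 0 with 2n = 6, so n = 3; the polynomial solution is H_3(x).
With y = sum_k a_k x^k, matching x^k gives (k+2)(k+1) a_{k+2} = 2(k - n) a_k = 2(k - 3) a_k. The right side vanishes at k = 3, so the series with the parity of 3 terminates at degree 3.
Standard normalization: leading coefficient of H_n is 2^n, so a_3 = 2^3 = 8. Work downward with a_k = (k+1)(k+2) a_{k+2} / (2(k - n)):
  a_1 = (2)(3)(8) / (2(1 - 3)) = 48/(-4) = -12
Hence H_3(x) = 8 x^3 - 12 x.

H_3(x); series = 8 x^3 - 12 x


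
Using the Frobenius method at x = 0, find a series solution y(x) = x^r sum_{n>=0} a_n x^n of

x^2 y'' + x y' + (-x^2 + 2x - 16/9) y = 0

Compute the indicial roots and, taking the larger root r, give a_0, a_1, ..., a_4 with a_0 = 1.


Write in Frobenius form y'' + (p(x)/x) y' + (q(x)/x^2) y = 0:
  p(x) = 1,  q(x) = -x^2 + 2x - 16/9.
Indicial equation: r(r-1) + (1) r + (-16/9) = 0 -> roots r_1 = 4/3, r_2 = -4/3.
Take r = r_1 = 4/3. Let y(x) = x^r sum_{n>=0} a_n x^n with a_0 = 1.
Substitute y = x^r sum a_n x^n and match x^{r+n}. The recurrence is
  D(n) a_n + 2 a_{n-1} - 1 a_{n-2} = 0,  where D(n) = (r+n)(r+n-1) + (1)(r+n) + (-16/9).
  a_n = [-2 a_{n-1} + 1 a_{n-2}] / D(n).
Since the indicial polynomial factors as (r - r_1)(r - r_2), D(n) = (r_1 + n - r_1)(r_1 + n - r_2) = n(n + 8/3).
Evaluating step by step (a_0 = 1):
  n = 1: D(1) = 1(1 + 8/3) = 11/3; numerator = -2(1) = -2; a_1 = (-2)/(11/3) = -6/11
  n = 2: D(2) = 2(2 + 8/3) = 28/3; numerator = -2(-6/11) + 1(1) = 23/11; a_2 = (23/11)/(28/3) = 69/308
  n = 3: D(3) = 3(3 + 8/3) = 17; numerator = -2(69/308) + 1(-6/11) = -153/154; a_3 = (-153/154)/(17) = -9/154
  n = 4: D(4) = 4(4 + 8/3) = 80/3; numerator = -2(-9/154) + 1(69/308) = 15/44; a_4 = (15/44)/(80/3) = 9/704

r = 4/3; a_0 = 1; a_1 = -6/11; a_2 = 69/308; a_3 = -9/154; a_4 = 9/704


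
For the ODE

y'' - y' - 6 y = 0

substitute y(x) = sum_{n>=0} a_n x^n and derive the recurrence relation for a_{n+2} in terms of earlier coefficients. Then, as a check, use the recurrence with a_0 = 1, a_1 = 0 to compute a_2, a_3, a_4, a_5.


Substitute y = sum_n a_n x^n.
y''(x) has coefficient (n+2)(n+1) a_{n+2} at x^n;
-y'(x) has coefficient -(n+1) a_{n+1} at x^n;
-6 y(x) has coefficient -6 a_n at x^n.
Matching x^n: (n+2)(n+1) a_{n+2} - (n+1) a_{n+1} - 6 a_n = 0.
Thus a_{n+2} = [(n+1) a_{n+1} + 6 a_n] / ((n+1)(n+2)).

Check with a_0 = 1, a_1 = 0 (apply the recurrence for n = 0, 1, 2, 3): a_0 = 1, a_1 = 0, a_2 = 3, a_3 = 1, a_4 = 7/4, a_5 = 13/20.

a_(n+2) = [(n+1) a_(n+1) + 6 a_n] / ((n+1)(n+2)); check: a_0 = 1, a_1 = 0, a_2 = 3, a_3 = 1, a_4 = 7/4, a_5 = 13/20


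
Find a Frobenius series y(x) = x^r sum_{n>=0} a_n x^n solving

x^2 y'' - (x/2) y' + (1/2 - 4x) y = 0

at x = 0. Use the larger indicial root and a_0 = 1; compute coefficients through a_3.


Write in Frobenius form y'' + (p(x)/x) y' + (q(x)/x^2) y = 0:
  p(x) = -1/2,  q(x) = 1/2 - 4x.
Indicial equation: r(r-1) + (-1/2) r + (1/2) = 0 -> roots r_1 = 1, r_2 = 1/2.
Take r = r_1 = 1. Let y(x) = x^r sum_{n>=0} a_n x^n with a_0 = 1.
Substitute y = x^r sum a_n x^n and match x^{r+n}. The recurrence is
  D(n) a_n - 4 a_{n-1} = 0,  where D(n) = (r+n)(r+n-1) + (-1/2)(r+n) + (1/2).
  a_n = 4 / D(n) * a_{n-1}.
Since the indicial polynomial factors as (r - r_1)(r - r_2), D(n) = (r_1 + n - r_1)(r_1 + n - r_2) = n(n + 1/2).
Evaluating step by step (a_0 = 1):
  n = 1: D(1) = 1(1 + 1/2) = 3/2; numerator = 4(1) = 4; a_1 = (4)/(3/2) = 8/3
  n = 2: D(2) = 2(2 + 1/2) = 5; numerator = 4(8/3) = 32/3; a_2 = (32/3)/(5) = 32/15
  n = 3: D(3) = 3(3 + 1/2) = 21/2; numerator = 4(32/15) = 128/15; a_3 = (128/15)/(21/2) = 256/315

r = 1; a_0 = 1; a_1 = 8/3; a_2 = 32/15; a_3 = 256/315


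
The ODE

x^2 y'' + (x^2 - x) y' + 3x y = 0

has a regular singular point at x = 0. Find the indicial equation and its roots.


Divide by x^2 to reach normal form y'' + P_1(x) y' + P_2(x) y = 0 with P_1(x) = 1 - 1/x and P_2(x) = 3/x.
x = 0 is a singular point because the y'-coefficient 1 - 1/x has a pole at x = 0 and the y-coefficient 3/x has a pole at x = 0.
It is a regular singular point because x P_1(x) = p(x) = x - 1 and x^2 P_2(x) = q(x) = 3x are polynomials, hence analytic at x = 0.
p(0) = -1,  q(0) = 0.
Indicial equation: r(r-1) + p(0) r + q(0) = 0, i.e. r^2 + (p(0) - 1) r + q(0) = 0, i.e. r^2 - 2 r = 0.
Discriminant: (-2)^2 - 4(0) = 4, so r = (2 ± 2)/2.
Solving: r_1 = 2, r_2 = 0.

indicial: r^2 - 2 r = 0; roots r_1 = 2, r_2 = 0


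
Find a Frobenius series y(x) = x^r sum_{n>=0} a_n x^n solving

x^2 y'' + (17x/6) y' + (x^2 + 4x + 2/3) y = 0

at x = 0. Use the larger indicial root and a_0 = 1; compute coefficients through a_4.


Write in Frobenius form y'' + (p(x)/x) y' + (q(x)/x^2) y = 0:
  p(x) = 17/6,  q(x) = x^2 + 4x + 2/3.
Indicial equation: r(r-1) + (17/6) r + (2/3) = 0 -> roots r_1 = -1/2, r_2 = -4/3.
Take r = r_1 = -1/2. Let y(x) = x^r sum_{n>=0} a_n x^n with a_0 = 1.
Substitute y = x^r sum a_n x^n and match x^{r+n}. The recurrence is
  D(n) a_n + 4 a_{n-1} + 1 a_{n-2} = 0,  where D(n) = (r+n)(r+n-1) + (17/6)(r+n) + (2/3).
  a_n = [-4 a_{n-1} - 1 a_{n-2}] / D(n).
Since the indicial polynomial factors as (r - r_1)(r - r_2), D(n) = (r_1 + n - r_1)(r_1 + n - r_2) = n(n + 5/6).
Evaluating step by step (a_0 = 1):
  n = 1: D(1) = 1(1 + 5/6) = 11/6; numerator = -4(1) = -4; a_1 = (-4)/(11/6) = -24/11
  n = 2: D(2) = 2(2 + 5/6) = 17/3; numerator = -4(-24/11) - 1(1) = 85/11; a_2 = (85/11)/(17/3) = 15/11
  n = 3: D(3) = 3(3 + 5/6) = 23/2; numerator = -4(15/11) - 1(-24/11) = -36/11; a_3 = (-36/11)/(23/2) = -72/253
  n = 4: D(4) = 4(4 + 5/6) = 58/3; numerator = -4(-72/253) - 1(15/11) = -57/253; a_4 = (-57/253)/(58/3) = -171/14674

r = -1/2; a_0 = 1; a_1 = -24/11; a_2 = 15/11; a_3 = -72/253; a_4 = -171/14674


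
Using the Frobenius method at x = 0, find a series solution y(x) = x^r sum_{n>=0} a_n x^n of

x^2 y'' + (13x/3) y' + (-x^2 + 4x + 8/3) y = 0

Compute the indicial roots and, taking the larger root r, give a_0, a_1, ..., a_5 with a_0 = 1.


Write in Frobenius form y'' + (p(x)/x) y' + (q(x)/x^2) y = 0:
  p(x) = 13/3,  q(x) = -x^2 + 4x + 8/3.
Indicial equation: r(r-1) + (13/3) r + (8/3) = 0 -> roots r_1 = -4/3, r_2 = -2.
Take r = r_1 = -4/3. Let y(x) = x^r sum_{n>=0} a_n x^n with a_0 = 1.
Substitute y = x^r sum a_n x^n and match x^{r+n}. The recurrence is
  D(n) a_n + 4 a_{n-1} - 1 a_{n-2} = 0,  where D(n) = (r+n)(r+n-1) + (13/3)(r+n) + (8/3).
  a_n = [-4 a_{n-1} + 1 a_{n-2}] / D(n).
Since the indicial polynomial factors as (r - r_1)(r - r_2), D(n) = (r_1 + n - r_1)(r_1 + n - r_2) = n(n + 2/3).
Evaluating step by step (a_0 = 1):
  n = 1: D(1) = 1(1 + 2/3) = 5/3; numerator = -4(1) = -4; a_1 = (-4)/(5/3) = -12/5
  n = 2: D(2) = 2(2 + 2/3) = 16/3; numerator = -4(-12/5) + 1(1) = 53/5; a_2 = (53/5)/(16/3) = 159/80
  n = 3: D(3) = 3(3 + 2/3) = 11; numerator = -4(159/80) + 1(-12/5) = -207/20; a_3 = (-207/20)/(11) = -207/220
  n = 4: D(4) = 4(4 + 2/3) = 56/3; numerator = -4(-207/220) + 1(159/80) = 5061/880; a_4 = (5061/880)/(56/3) = 2169/7040
  n = 5: D(5) = 5(5 + 2/3) = 85/3; numerator = -4(2169/7040) + 1(-207/220) = -765/352; a_5 = (-765/352)/(85/3) = -27/352

r = -4/3; a_0 = 1; a_1 = -12/5; a_2 = 159/80; a_3 = -207/220; a_4 = 2169/7040; a_5 = -27/352


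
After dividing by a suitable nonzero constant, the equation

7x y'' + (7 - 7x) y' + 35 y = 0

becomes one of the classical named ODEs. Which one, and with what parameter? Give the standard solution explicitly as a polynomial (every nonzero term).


All three coefficients share the factor 7; dividing through by 7 gives  x y'' + (1 - x) y' + 5 y = 0.
This matches the Laguerre equation x y'' + (1 - x) y' + n y = 0 with n = 5; the polynomial solution is L_5(x).
With y = sum_k a_k x^k, matching x^k gives (k+1)k a_{k+1} + (k+1) a_{k+1} - k a_k + n a_k = 0, i.e. (k+1)^2 a_{k+1} = (k - n) a_k = (k - 5) a_k. The right side vanishes at k = 5, so the series terminates at degree 5.
Standard normalization L_n(0) = 1 gives a_0 = 1. Work upward with a_{k+1} = (k - 5) a_k / (k+1)^2:
  a_1 = (0 - 5)(1) / 1^2 = -5/1 = -5
  a_2 = (1 - 5)(-5) / 2^2 = 20/4 = 5
  a_3 = (2 - 5)(5) / 3^2 = -15/9 = -5/3
  a_4 = (3 - 5)(-5/3) / 4^2 = (10/3)/16 = 5/24
  a_5 = (4 - 5)(5/24) / 5^2 = (-5/24)/25 = -1/120
Hence L_5(x) = -x^5/120 + 5 x^4/24 - 5 x^3/3 + 5 x^2 - 5 x + 1.

L_5(x); series = -x^5/120 + 5 x^4/24 - 5 x^3/3 + 5 x^2 - 5 x + 1


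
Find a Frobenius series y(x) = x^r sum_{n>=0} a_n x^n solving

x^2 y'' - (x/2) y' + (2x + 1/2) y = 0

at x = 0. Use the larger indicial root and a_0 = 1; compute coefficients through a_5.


Write in Frobenius form y'' + (p(x)/x) y' + (q(x)/x^2) y = 0:
  p(x) = -1/2,  q(x) = 2x + 1/2.
Indicial equation: r(r-1) + (-1/2) r + (1/2) = 0 -> roots r_1 = 1, r_2 = 1/2.
Take r = r_1 = 1. Let y(x) = x^r sum_{n>=0} a_n x^n with a_0 = 1.
Substitute y = x^r sum a_n x^n and match x^{r+n}. The recurrence is
  D(n) a_n + 2 a_{n-1} = 0,  where D(n) = (r+n)(r+n-1) + (-1/2)(r+n) + (1/2).
  a_n = -2 / D(n) * a_{n-1}.
Since the indicial polynomial factors as (r - r_1)(r - r_2), D(n) = (r_1 + n - r_1)(r_1 + n - r_2) = n(n + 1/2).
Evaluating step by step (a_0 = 1):
  n = 1: D(1) = 1(1 + 1/2) = 3/2; numerator = -2(1) = -2; a_1 = (-2)/(3/2) = -4/3
  n = 2: D(2) = 2(2 + 1/2) = 5; numerator = -2(-4/3) = 8/3; a_2 = (8/3)/(5) = 8/15
  n = 3: D(3) = 3(3 + 1/2) = 21/2; numerator = -2(8/15) = -16/15; a_3 = (-16/15)/(21/2) = -32/315
  n = 4: D(4) = 4(4 + 1/2) = 18; numerator = -2(-32/315) = 64/315; a_4 = (64/315)/(18) = 32/2835
  n = 5: D(5) = 5(5 + 1/2) = 55/2; numerator = -2(32/2835) = -64/2835; a_5 = (-64/2835)/(55/2) = -128/155925

r = 1; a_0 = 1; a_1 = -4/3; a_2 = 8/15; a_3 = -32/315; a_4 = 32/2835; a_5 = -128/155925


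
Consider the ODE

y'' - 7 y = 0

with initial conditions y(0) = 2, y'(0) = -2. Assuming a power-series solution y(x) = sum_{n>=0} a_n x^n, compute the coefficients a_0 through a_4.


Ansatz: y(x) = sum_{n>=0} a_n x^n, so y'(x) = sum_{n>=1} n a_n x^(n-1) and y''(x) = sum_{n>=2} n(n-1) a_n x^(n-2).
Substitute into P(x) y'' + Q(x) y' + R(x) y = 0 with P(x) = 1, Q(x) = 0, R(x) = -7, and match powers of x.
Initial conditions: a_0 = 2, a_1 = -2.
Setting the coefficient of each power of x to zero and solving order by order (substituting the coefficients already found):
  x^0: 2 a_2 - 7 a_0 = 0  ->  2 a_2 = 7 a_0 = 14  ->  a_2 = 7
  x^1: 6 a_3 - 7 a_1 = 0  ->  6 a_3 = 7 a_1 = -14  ->  a_3 = -7/3
  x^2: 12 a_4 - 7 a_2 = 0  ->  12 a_4 = 7 a_2 = 49  ->  a_4 = 49/12
Truncated series: y(x) = 2 - 2 x + 7 x^2 - (7/3) x^3 + (49/12) x^4 + O(x^5).

a_0 = 2; a_1 = -2; a_2 = 7; a_3 = -7/3; a_4 = 49/12


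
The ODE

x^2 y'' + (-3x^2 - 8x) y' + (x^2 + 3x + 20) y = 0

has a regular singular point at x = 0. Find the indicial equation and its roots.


Divide by x^2 to reach normal form y'' + P_1(x) y' + P_2(x) y = 0 with P_1(x) = -3 - 8/x and P_2(x) = 1 + 3/x + 20/x^2.
x = 0 is a singular point because the y'-coefficient -3 - 8/x has a pole at x = 0 and the y-coefficient 1 + 3/x + 20/x^2 has a pole at x = 0.
It is a regular singular point because x P_1(x) = p(x) = -3x - 8 and x^2 P_2(x) = q(x) = x^2 + 3x + 20 are polynomials, hence analytic at x = 0.
p(0) = -8,  q(0) = 20.
Indicial equation: r(r-1) + p(0) r + q(0) = 0, i.e. r^2 + (p(0) - 1) r + q(0) = 0, i.e. r^2 - 9 r + 20 = 0.
Discriminant: (-9)^2 - 4(20) = 1, so r = (9 ± 1)/2.
Solving: r_1 = 5, r_2 = 4.

indicial: r^2 - 9 r + 20 = 0; roots r_1 = 5, r_2 = 4


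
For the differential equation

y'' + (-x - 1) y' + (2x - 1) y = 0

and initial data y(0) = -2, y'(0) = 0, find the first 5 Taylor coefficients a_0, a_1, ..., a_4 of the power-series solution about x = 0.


Ansatz: y(x) = sum_{n>=0} a_n x^n, so y'(x) = sum_{n>=1} n a_n x^(n-1) and y''(x) = sum_{n>=2} n(n-1) a_n x^(n-2).
Substitute into P(x) y'' + Q(x) y' + R(x) y = 0 with P(x) = 1, Q(x) = -x - 1, R(x) = 2x - 1, and match powers of x.
Initial conditions: a_0 = -2, a_1 = 0.
Setting the coefficient of each power of x to zero and solving order by order (substituting the coefficients already found):
  x^0: 2 a_2 - a_1 - a_0 = 0  ->  2 a_2 = a_1 + a_0 = -2  ->  a_2 = -1
  x^1: 6 a_3 - 2 a_2 - 2 a_1 + 2 a_0 = 0  ->  6 a_3 = 2 a_2 + 2 a_1 - 2 a_0 = 2  ->  a_3 = 1/3
  x^2: 12 a_4 - 3 a_3 - 3 a_2 + 2 a_1 = 0  ->  12 a_4 = 3 a_3 + 3 a_2 - 2 a_1 = -2  ->  a_4 = -1/6
Truncated series: y(x) = -2 - x^2 + (1/3) x^3 - (1/6) x^4 + O(x^5).

a_0 = -2; a_1 = 0; a_2 = -1; a_3 = 1/3; a_4 = -1/6


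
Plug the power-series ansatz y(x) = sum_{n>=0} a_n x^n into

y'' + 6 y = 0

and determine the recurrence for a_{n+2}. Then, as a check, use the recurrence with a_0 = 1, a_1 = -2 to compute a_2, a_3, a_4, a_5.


Substitute y = sum_n a_n x^n into y'' + (const) y = 0.
y''(x) = sum_{n>=0} (n+2)(n+1) a_{n+2} x^n.
The ODE becomes sum_n [(n+2)(n+1) a_{n+2} + 6 a_n] x^n = 0.
Setting each coefficient to zero gives the recurrence:
  (n+2)(n+1) a_{n+2} + 6 a_n = 0,
  a_{n+2} = -6 / ((n+1)(n+2)) a_n.

Check with a_0 = 1, a_1 = -2 (apply the recurrence for n = 0, 1, 2, 3): a_0 = 1, a_1 = -2, a_2 = -3, a_3 = 2, a_4 = 3/2, a_5 = -3/5.

a_{n+2} = -6/((n+1)(n+2)) * a_n; check: a_0 = 1, a_1 = -2, a_2 = -3, a_3 = 2, a_4 = 3/2, a_5 = -3/5


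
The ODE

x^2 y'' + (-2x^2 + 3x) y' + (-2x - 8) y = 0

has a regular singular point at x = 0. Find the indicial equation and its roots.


Divide by x^2 to reach normal form y'' + P_1(x) y' + P_2(x) y = 0 with P_1(x) = -2 + 3/x and P_2(x) = -2/x - 8/x^2.
x = 0 is a singular point because the y'-coefficient -2 + 3/x has a pole at x = 0 and the y-coefficient -2/x - 8/x^2 has a pole at x = 0.
It is a regular singular point because x P_1(x) = p(x) = 3 - 2x and x^2 P_2(x) = q(x) = -2x - 8 are polynomials, hence analytic at x = 0.
p(0) = 3,  q(0) = -8.
Indicial equation: r(r-1) + p(0) r + q(0) = 0, i.e. r^2 + (p(0) - 1) r + q(0) = 0, i.e. r^2 + 2 r - 8 = 0.
Discriminant: (2)^2 - 4(-8) = 36, so r = (-2 ± 6)/2.
Solving: r_1 = 2, r_2 = -4.

indicial: r^2 + 2 r - 8 = 0; roots r_1 = 2, r_2 = -4


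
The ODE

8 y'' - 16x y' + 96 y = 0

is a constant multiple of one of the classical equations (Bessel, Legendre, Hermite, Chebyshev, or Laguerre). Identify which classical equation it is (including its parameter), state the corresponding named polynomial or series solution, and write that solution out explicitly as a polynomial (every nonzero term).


All three coefficients share the factor 8; dividing through by 8 gives  y'' - 2x y' + 12 y = 0.
This matches the Hermite equation y'' - 2x y' + 2n y = 0 with 2n = 12, so n = 6; the polynomial solution is H_6(x).
With y = sum_k a_k x^k, matching x^k gives (k+2)(k+1) a_{k+2} = 2(k - n) a_k = 2(k - 6) a_k. The right side vanishes at k = 6, so the series with the parity of 6 terminates at degree 6.
Standard normalization: leading coefficient of H_n is 2^n, so a_6 = 2^6 = 64. Work downward with a_k = (k+1)(k+2) a_{k+2} / (2(k - n)):
  a_4 = (5)(6)(64) / (2(4 - 6)) = 1920/(-4) = -480
  a_2 = (3)(4)(-480) / (2(2 - 6)) = -5760/(-8) = 720
  a_0 = (1)(2)(720) / (2(0 - 6)) = 1440/(-12) = -120
Hence H_6(x) = 64 x^6 - 480 x^4 + 720 x^2 - 120.

H_6(x); series = 64 x^6 - 480 x^4 + 720 x^2 - 120


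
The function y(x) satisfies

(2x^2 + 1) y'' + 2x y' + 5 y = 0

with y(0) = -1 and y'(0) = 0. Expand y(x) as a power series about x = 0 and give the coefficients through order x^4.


Ansatz: y(x) = sum_{n>=0} a_n x^n, so y'(x) = sum_{n>=1} n a_n x^(n-1) and y''(x) = sum_{n>=2} n(n-1) a_n x^(n-2).
Substitute into P(x) y'' + Q(x) y' + R(x) y = 0 with P(x) = 2x^2 + 1, Q(x) = 2x, R(x) = 5, and match powers of x.
Initial conditions: a_0 = -1, a_1 = 0.
Setting the coefficient of each power of x to zero and solving order by order (substituting the coefficients already found):
  x^0: 2 a_2 + 5 a_0 = 0  ->  2 a_2 = -5 a_0 = 5  ->  a_2 = 5/2
  x^1: 6 a_3 + 7 a_1 = 0  ->  6 a_3 = -7 a_1 = 0  ->  a_3 = 0
  x^2: 12 a_4 + 13 a_2 = 0  ->  12 a_4 = -13 a_2 = -65/2  ->  a_4 = -65/24
Truncated series: y(x) = -1 + (5/2) x^2 - (65/24) x^4 + O(x^5).

a_0 = -1; a_1 = 0; a_2 = 5/2; a_3 = 0; a_4 = -65/24


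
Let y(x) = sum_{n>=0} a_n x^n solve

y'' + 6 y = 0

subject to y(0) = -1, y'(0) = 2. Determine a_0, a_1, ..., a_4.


Ansatz: y(x) = sum_{n>=0} a_n x^n, so y'(x) = sum_{n>=1} n a_n x^(n-1) and y''(x) = sum_{n>=2} n(n-1) a_n x^(n-2).
Substitute into P(x) y'' + Q(x) y' + R(x) y = 0 with P(x) = 1, Q(x) = 0, R(x) = 6, and match powers of x.
Initial conditions: a_0 = -1, a_1 = 2.
Setting the coefficient of each power of x to zero and solving order by order (substituting the coefficients already found):
  x^0: 2 a_2 + 6 a_0 = 0  ->  2 a_2 = -6 a_0 = 6  ->  a_2 = 3
  x^1: 6 a_3 + 6 a_1 = 0  ->  6 a_3 = -6 a_1 = -12  ->  a_3 = -2
  x^2: 12 a_4 + 6 a_2 = 0  ->  12 a_4 = -6 a_2 = -18  ->  a_4 = -3/2
Truncated series: y(x) = -1 + 2 x + 3 x^2 - 2 x^3 - (3/2) x^4 + O(x^5).

a_0 = -1; a_1 = 2; a_2 = 3; a_3 = -2; a_4 = -3/2


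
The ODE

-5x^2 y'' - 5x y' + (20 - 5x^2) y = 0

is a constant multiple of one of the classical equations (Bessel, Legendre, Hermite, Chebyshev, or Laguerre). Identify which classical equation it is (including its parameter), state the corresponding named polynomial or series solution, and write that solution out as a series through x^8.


All three coefficients share the factor -5; dividing through by -5 gives  x^2 y'' + x y' + (x^2 - 4) y = 0.
This matches the Bessel equation x^2 y'' + x y' + (x^2 - nu^2) y = 0 with nu^2 = 4, so nu = 2; the solution bounded at x = 0 is J_2(x).
Frobenius at x = 0: indicial roots ±nu; for r = nu the recurrence k(k + 2nu) c_k = -c_{k-2} gives the standard series J_nu(x) = sum_{k>=0} (-1)^k / (k! (k+nu)!) (x/2)^(2k+nu). Evaluate the first 4 terms:
  k = 0: (-1)^0 / (0! * 2! * 2^2) x^2 = 1/(1*2*4) x^2 = (1/8) x^2
  k = 1: (-1)^1 / (1! * 3! * 2^4) x^4 = -1/(1*6*16) x^4 = (-1/96) x^4
  k = 2: (-1)^2 / (2! * 4! * 2^6) x^6 = 1/(2*24*64) x^6 = (1/3072) x^6
  k = 3: (-1)^3 / (3! * 5! * 2^8) x^8 = -1/(6*120*256) x^8 = (-1/184320) x^8
Hence J_2(x) = -x^8/184320 + x^6/3072 - x^4/96 + x^2/8 + ....

J_2(x); series = -x^8/184320 + x^6/3072 - x^4/96 + x^2/8


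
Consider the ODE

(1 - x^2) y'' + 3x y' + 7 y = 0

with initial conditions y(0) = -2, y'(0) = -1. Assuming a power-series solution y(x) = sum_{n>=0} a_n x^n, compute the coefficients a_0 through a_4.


Ansatz: y(x) = sum_{n>=0} a_n x^n, so y'(x) = sum_{n>=1} n a_n x^(n-1) and y''(x) = sum_{n>=2} n(n-1) a_n x^(n-2).
Substitute into P(x) y'' + Q(x) y' + R(x) y = 0 with P(x) = 1 - x^2, Q(x) = 3x, R(x) = 7, and match powers of x.
Initial conditions: a_0 = -2, a_1 = -1.
Setting the coefficient of each power of x to zero and solving order by order (substituting the coefficients already found):
  x^0: 2 a_2 + 7 a_0 = 0  ->  2 a_2 = -7 a_0 = 14  ->  a_2 = 7
  x^1: 6 a_3 + 10 a_1 = 0  ->  6 a_3 = -10 a_1 = 10  ->  a_3 = 5/3
  x^2: 12 a_4 + 11 a_2 = 0  ->  12 a_4 = -11 a_2 = -77  ->  a_4 = -77/12
Truncated series: y(x) = -2 - x + 7 x^2 + (5/3) x^3 - (77/12) x^4 + O(x^5).

a_0 = -2; a_1 = -1; a_2 = 7; a_3 = 5/3; a_4 = -77/12


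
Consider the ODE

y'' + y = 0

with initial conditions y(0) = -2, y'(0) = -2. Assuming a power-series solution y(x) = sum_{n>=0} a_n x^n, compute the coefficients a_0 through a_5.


Ansatz: y(x) = sum_{n>=0} a_n x^n, so y'(x) = sum_{n>=1} n a_n x^(n-1) and y''(x) = sum_{n>=2} n(n-1) a_n x^(n-2).
Substitute into P(x) y'' + Q(x) y' + R(x) y = 0 with P(x) = 1, Q(x) = 0, R(x) = 1, and match powers of x.
Initial conditions: a_0 = -2, a_1 = -2.
Setting the coefficient of each power of x to zero and solving order by order (substituting the coefficients already found):
  x^0: 2 a_2 + a_0 = 0  ->  2 a_2 = -a_0 = 2  ->  a_2 = 1
  x^1: 6 a_3 + a_1 = 0  ->  6 a_3 = -a_1 = 2  ->  a_3 = 1/3
  x^2: 12 a_4 + a_2 = 0  ->  12 a_4 = -a_2 = -1  ->  a_4 = -1/12
  x^3: 20 a_5 + a_3 = 0  ->  20 a_5 = -a_3 = -1/3  ->  a_5 = -1/60
Truncated series: y(x) = -2 - 2 x + x^2 + (1/3) x^3 - (1/12) x^4 - (1/60) x^5 + O(x^6).

a_0 = -2; a_1 = -2; a_2 = 1; a_3 = 1/3; a_4 = -1/12; a_5 = -1/60


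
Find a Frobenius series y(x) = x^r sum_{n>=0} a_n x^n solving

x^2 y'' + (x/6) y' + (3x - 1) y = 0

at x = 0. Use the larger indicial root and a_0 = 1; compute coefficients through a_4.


Write in Frobenius form y'' + (p(x)/x) y' + (q(x)/x^2) y = 0:
  p(x) = 1/6,  q(x) = 3x - 1.
Indicial equation: r(r-1) + (1/6) r + (-1) = 0 -> roots r_1 = 3/2, r_2 = -2/3.
Take r = r_1 = 3/2. Let y(x) = x^r sum_{n>=0} a_n x^n with a_0 = 1.
Substitute y = x^r sum a_n x^n and match x^{r+n}. The recurrence is
  D(n) a_n + 3 a_{n-1} = 0,  where D(n) = (r+n)(r+n-1) + (1/6)(r+n) + (-1).
  a_n = -3 / D(n) * a_{n-1}.
Since the indicial polynomial factors as (r - r_1)(r - r_2), D(n) = (r_1 + n - r_1)(r_1 + n - r_2) = n(n + 13/6).
Evaluating step by step (a_0 = 1):
  n = 1: D(1) = 1(1 + 13/6) = 19/6; numerator = -3(1) = -3; a_1 = (-3)/(19/6) = -18/19
  n = 2: D(2) = 2(2 + 13/6) = 25/3; numerator = -3(-18/19) = 54/19; a_2 = (54/19)/(25/3) = 162/475
  n = 3: D(3) = 3(3 + 13/6) = 31/2; numerator = -3(162/475) = -486/475; a_3 = (-486/475)/(31/2) = -972/14725
  n = 4: D(4) = 4(4 + 13/6) = 74/3; numerator = -3(-972/14725) = 2916/14725; a_4 = (2916/14725)/(74/3) = 4374/544825

r = 3/2; a_0 = 1; a_1 = -18/19; a_2 = 162/475; a_3 = -972/14725; a_4 = 4374/544825


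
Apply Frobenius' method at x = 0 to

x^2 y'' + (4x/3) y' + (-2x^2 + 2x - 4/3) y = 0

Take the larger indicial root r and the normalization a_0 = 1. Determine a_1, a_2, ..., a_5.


Write in Frobenius form y'' + (p(x)/x) y' + (q(x)/x^2) y = 0:
  p(x) = 4/3,  q(x) = -2x^2 + 2x - 4/3.
Indicial equation: r(r-1) + (4/3) r + (-4/3) = 0 -> roots r_1 = 1, r_2 = -4/3.
Take r = r_1 = 1. Let y(x) = x^r sum_{n>=0} a_n x^n with a_0 = 1.
Substitute y = x^r sum a_n x^n and match x^{r+n}. The recurrence is
  D(n) a_n + 2 a_{n-1} - 2 a_{n-2} = 0,  where D(n) = (r+n)(r+n-1) + (4/3)(r+n) + (-4/3).
  a_n = [-2 a_{n-1} + 2 a_{n-2}] / D(n).
Since the indicial polynomial factors as (r - r_1)(r - r_2), D(n) = (r_1 + n - r_1)(r_1 + n - r_2) = n(n + 7/3).
Evaluating step by step (a_0 = 1):
  n = 1: D(1) = 1(1 + 7/3) = 10/3; numerator = -2(1) = -2; a_1 = (-2)/(10/3) = -3/5
  n = 2: D(2) = 2(2 + 7/3) = 26/3; numerator = -2(-3/5) + 2(1) = 16/5; a_2 = (16/5)/(26/3) = 24/65
  n = 3: D(3) = 3(3 + 7/3) = 16; numerator = -2(24/65) + 2(-3/5) = -126/65; a_3 = (-126/65)/(16) = -63/520
  n = 4: D(4) = 4(4 + 7/3) = 76/3; numerator = -2(-63/520) + 2(24/65) = 51/52; a_4 = (51/52)/(76/3) = 153/3952
  n = 5: D(5) = 5(5 + 7/3) = 110/3; numerator = -2(153/3952) + 2(-63/520) = -243/760; a_5 = (-243/760)/(110/3) = -729/83600

r = 1; a_0 = 1; a_1 = -3/5; a_2 = 24/65; a_3 = -63/520; a_4 = 153/3952; a_5 = -729/83600


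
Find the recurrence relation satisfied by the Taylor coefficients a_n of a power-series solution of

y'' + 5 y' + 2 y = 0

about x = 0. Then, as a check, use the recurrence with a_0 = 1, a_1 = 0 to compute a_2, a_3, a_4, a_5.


Substitute y = sum_n a_n x^n.
y''(x) has coefficient (n+2)(n+1) a_{n+2} at x^n;
5 y'(x) has coefficient 5 (n+1) a_{n+1} at x^n;
2 y(x) has coefficient 2 a_n at x^n.
Matching x^n: (n+2)(n+1) a_{n+2} + 5 (n+1) a_{n+1} + 2 a_n = 0.
Thus a_{n+2} = [-5 (n+1) a_{n+1} - 2 a_n] / ((n+1)(n+2)).

Check with a_0 = 1, a_1 = 0 (apply the recurrence for n = 0, 1, 2, 3): a_0 = 1, a_1 = 0, a_2 = -1, a_3 = 5/3, a_4 = -23/12, a_5 = 7/4.

a_(n+2) = [-5 (n+1) a_(n+1) - 2 a_n] / ((n+1)(n+2)); check: a_0 = 1, a_1 = 0, a_2 = -1, a_3 = 5/3, a_4 = -23/12, a_5 = 7/4


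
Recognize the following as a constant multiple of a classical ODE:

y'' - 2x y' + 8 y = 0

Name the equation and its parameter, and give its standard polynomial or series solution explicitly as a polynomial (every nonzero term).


The equation is already in a standard form:  y'' - 2x y' + 8 y = 0.
This matches the Hermite equation y'' - 2x y' + 2n y = 0 with 2n = 8, so n = 4; the polynomial solution is H_4(x).
With y = sum_k a_k x^k, matching x^k gives (k+2)(k+1) a_{k+2} = 2(k - n) a_k = 2(k - 4) a_k. The right side vanishes at k = 4, so the series with the parity of 4 terminates at degree 4.
Standard normalization: leading coefficient of H_n is 2^n, so a_4 = 2^4 = 16. Work downward with a_k = (k+1)(k+2) a_{k+2} / (2(k - n)):
  a_2 = (3)(4)(16) / (2(2 - 4)) = 192/(-4) = -48
  a_0 = (1)(2)(-48) / (2(0 - 4)) = -96/(-8) = 12
Hence H_4(x) = 16 x^4 - 48 x^2 + 12.

H_4(x); series = 16 x^4 - 48 x^2 + 12


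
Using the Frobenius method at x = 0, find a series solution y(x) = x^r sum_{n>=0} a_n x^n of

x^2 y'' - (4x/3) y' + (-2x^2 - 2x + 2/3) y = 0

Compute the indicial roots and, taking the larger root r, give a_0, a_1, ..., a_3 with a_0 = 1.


Write in Frobenius form y'' + (p(x)/x) y' + (q(x)/x^2) y = 0:
  p(x) = -4/3,  q(x) = -2x^2 - 2x + 2/3.
Indicial equation: r(r-1) + (-4/3) r + (2/3) = 0 -> roots r_1 = 2, r_2 = 1/3.
Take r = r_1 = 2. Let y(x) = x^r sum_{n>=0} a_n x^n with a_0 = 1.
Substitute y = x^r sum a_n x^n and match x^{r+n}. The recurrence is
  D(n) a_n - 2 a_{n-1} - 2 a_{n-2} = 0,  where D(n) = (r+n)(r+n-1) + (-4/3)(r+n) + (2/3).
  a_n = [2 a_{n-1} + 2 a_{n-2}] / D(n).
Since the indicial polynomial factors as (r - r_1)(r - r_2), D(n) = (r_1 + n - r_1)(r_1 + n - r_2) = n(n + 5/3).
Evaluating step by step (a_0 = 1):
  n = 1: D(1) = 1(1 + 5/3) = 8/3; numerator = 2(1) = 2; a_1 = (2)/(8/3) = 3/4
  n = 2: D(2) = 2(2 + 5/3) = 22/3; numerator = 2(3/4) + 2(1) = 7/2; a_2 = (7/2)/(22/3) = 21/44
  n = 3: D(3) = 3(3 + 5/3) = 14; numerator = 2(21/44) + 2(3/4) = 27/11; a_3 = (27/11)/(14) = 27/154

r = 2; a_0 = 1; a_1 = 3/4; a_2 = 21/44; a_3 = 27/154


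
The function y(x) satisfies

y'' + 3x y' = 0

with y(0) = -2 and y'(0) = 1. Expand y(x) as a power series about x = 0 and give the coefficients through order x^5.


Ansatz: y(x) = sum_{n>=0} a_n x^n, so y'(x) = sum_{n>=1} n a_n x^(n-1) and y''(x) = sum_{n>=2} n(n-1) a_n x^(n-2).
Substitute into P(x) y'' + Q(x) y' + R(x) y = 0 with P(x) = 1, Q(x) = 3x, R(x) = 0, and match powers of x.
Initial conditions: a_0 = -2, a_1 = 1.
Setting the coefficient of each power of x to zero and solving order by order (substituting the coefficients already found):
  x^0: 2 a_2 = 0  ->  a_2 = 0
  x^1: 6 a_3 + 3 a_1 = 0  ->  6 a_3 = -3 a_1 = -3  ->  a_3 = -1/2
  x^2: 12 a_4 + 6 a_2 = 0  ->  12 a_4 = -6 a_2 = 0  ->  a_4 = 0
  x^3: 20 a_5 + 9 a_3 = 0  ->  20 a_5 = -9 a_3 = 9/2  ->  a_5 = 9/40
Truncated series: y(x) = -2 + x - (1/2) x^3 + (9/40) x^5 + O(x^6).

a_0 = -2; a_1 = 1; a_2 = 0; a_3 = -1/2; a_4 = 0; a_5 = 9/40


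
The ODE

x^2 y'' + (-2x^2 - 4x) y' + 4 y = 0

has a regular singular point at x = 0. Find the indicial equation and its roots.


Divide by x^2 to reach normal form y'' + P_1(x) y' + P_2(x) y = 0 with P_1(x) = -2 - 4/x and P_2(x) = 4/x^2.
x = 0 is a singular point because the y'-coefficient -2 - 4/x has a pole at x = 0 and the y-coefficient 4/x^2 has a pole at x = 0.
It is a regular singular point because x P_1(x) = p(x) = -2x - 4 and x^2 P_2(x) = q(x) = 4 are polynomials, hence analytic at x = 0.
p(0) = -4,  q(0) = 4.
Indicial equation: r(r-1) + p(0) r + q(0) = 0, i.e. r^2 + (p(0) - 1) r + q(0) = 0, i.e. r^2 - 5 r + 4 = 0.
Discriminant: (-5)^2 - 4(4) = 9, so r = (5 ± 3)/2.
Solving: r_1 = 4, r_2 = 1.

indicial: r^2 - 5 r + 4 = 0; roots r_1 = 4, r_2 = 1


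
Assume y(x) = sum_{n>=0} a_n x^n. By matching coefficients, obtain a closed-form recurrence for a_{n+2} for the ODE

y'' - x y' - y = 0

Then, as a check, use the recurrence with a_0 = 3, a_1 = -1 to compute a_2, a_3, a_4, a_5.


Substitute y = sum_n a_n x^n.
y''(x) has coefficient (n+2)(n+1) a_{n+2} at x^n;
-x y'(x) has coefficient -n a_n at x^n (shift);
-y(x) has coefficient -1 a_n at x^n.
Matching x^n: (n+2)(n+1) a_{n+2} + (-n - 1) a_n = 0.
Thus a_{n+2} = (n + 1) / ((n+1)(n+2)) * a_n.

Check with a_0 = 3, a_1 = -1 (apply the recurrence for n = 0, 1, 2, 3): a_0 = 3, a_1 = -1, a_2 = 3/2, a_3 = -1/3, a_4 = 3/8, a_5 = -1/15.

a_(n+2) = (n + 1) / ((n+1)(n+2)) * a_n; check: a_0 = 3, a_1 = -1, a_2 = 3/2, a_3 = -1/3, a_4 = 3/8, a_5 = -1/15


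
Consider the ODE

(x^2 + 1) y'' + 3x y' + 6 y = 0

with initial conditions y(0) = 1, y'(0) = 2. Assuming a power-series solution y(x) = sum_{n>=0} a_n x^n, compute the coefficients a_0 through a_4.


Ansatz: y(x) = sum_{n>=0} a_n x^n, so y'(x) = sum_{n>=1} n a_n x^(n-1) and y''(x) = sum_{n>=2} n(n-1) a_n x^(n-2).
Substitute into P(x) y'' + Q(x) y' + R(x) y = 0 with P(x) = x^2 + 1, Q(x) = 3x, R(x) = 6, and match powers of x.
Initial conditions: a_0 = 1, a_1 = 2.
Setting the coefficient of each power of x to zero and solving order by order (substituting the coefficients already found):
  x^0: 2 a_2 + 6 a_0 = 0  ->  2 a_2 = -6 a_0 = -6  ->  a_2 = -3
  x^1: 6 a_3 + 9 a_1 = 0  ->  6 a_3 = -9 a_1 = -18  ->  a_3 = -3
  x^2: 12 a_4 + 14 a_2 = 0  ->  12 a_4 = -14 a_2 = 42  ->  a_4 = 7/2
Truncated series: y(x) = 1 + 2 x - 3 x^2 - 3 x^3 + (7/2) x^4 + O(x^5).

a_0 = 1; a_1 = 2; a_2 = -3; a_3 = -3; a_4 = 7/2


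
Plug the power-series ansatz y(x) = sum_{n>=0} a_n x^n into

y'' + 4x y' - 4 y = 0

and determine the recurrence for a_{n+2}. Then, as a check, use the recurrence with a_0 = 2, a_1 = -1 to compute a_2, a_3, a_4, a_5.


Substitute y = sum_n a_n x^n.
y''(x) has coefficient (n+2)(n+1) a_{n+2} at x^n;
4 x y'(x) has coefficient 4 n a_n at x^n (shift);
-4 y(x) has coefficient -4 a_n at x^n.
Matching x^n: (n+2)(n+1) a_{n+2} + (4n - 4) a_n = 0.
Thus a_{n+2} = (-4n + 4) / ((n+1)(n+2)) * a_n.

Check with a_0 = 2, a_1 = -1 (apply the recurrence for n = 0, 1, 2, 3): a_0 = 2, a_1 = -1, a_2 = 4, a_3 = 0, a_4 = -4/3, a_5 = 0.

a_(n+2) = (-4n + 4) / ((n+1)(n+2)) * a_n; check: a_0 = 2, a_1 = -1, a_2 = 4, a_3 = 0, a_4 = -4/3, a_5 = 0


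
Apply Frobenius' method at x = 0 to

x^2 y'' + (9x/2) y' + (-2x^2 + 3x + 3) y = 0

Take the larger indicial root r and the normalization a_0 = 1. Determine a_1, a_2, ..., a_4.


Write in Frobenius form y'' + (p(x)/x) y' + (q(x)/x^2) y = 0:
  p(x) = 9/2,  q(x) = -2x^2 + 3x + 3.
Indicial equation: r(r-1) + (9/2) r + (3) = 0 -> roots r_1 = -3/2, r_2 = -2.
Take r = r_1 = -3/2. Let y(x) = x^r sum_{n>=0} a_n x^n with a_0 = 1.
Substitute y = x^r sum a_n x^n and match x^{r+n}. The recurrence is
  D(n) a_n + 3 a_{n-1} - 2 a_{n-2} = 0,  where D(n) = (r+n)(r+n-1) + (9/2)(r+n) + (3).
  a_n = [-3 a_{n-1} + 2 a_{n-2}] / D(n).
Since the indicial polynomial factors as (r - r_1)(r - r_2), D(n) = (r_1 + n - r_1)(r_1 + n - r_2) = n(n + 1/2).
Evaluating step by step (a_0 = 1):
  n = 1: D(1) = 1(1 + 1/2) = 3/2; numerator = -3(1) = -3; a_1 = (-3)/(3/2) = -2
  n = 2: D(2) = 2(2 + 1/2) = 5; numerator = -3(-2) + 2(1) = 8; a_2 = (8)/(5) = 8/5
  n = 3: D(3) = 3(3 + 1/2) = 21/2; numerator = -3(8/5) + 2(-2) = -44/5; a_3 = (-44/5)/(21/2) = -88/105
  n = 4: D(4) = 4(4 + 1/2) = 18; numerator = -3(-88/105) + 2(8/5) = 40/7; a_4 = (40/7)/(18) = 20/63

r = -3/2; a_0 = 1; a_1 = -2; a_2 = 8/5; a_3 = -88/105; a_4 = 20/63


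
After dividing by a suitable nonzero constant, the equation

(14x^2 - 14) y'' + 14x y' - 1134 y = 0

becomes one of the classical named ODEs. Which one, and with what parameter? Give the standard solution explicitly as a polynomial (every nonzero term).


All three coefficients share the factor -14; dividing through by -14 gives  (1 - x^2) y'' - x y' + 81 y = 0.
This matches the Chebyshev equation (1 - x^2) y'' - x y' + n^2 y = 0 (note the -x y' term, not -2x y') with n^2 = 81, so n = 9; the polynomial solution is T_9(x).
With y = sum_k a_k x^k, matching x^k gives (k+2)(k+1) a_{k+2} = (k^2 - n^2) a_k = (k - 9)(k + 9) a_k. The right side vanishes at k = 9, so the series with the parity of 9 terminates at degree 9.
Standard normalization: leading coefficient of T_n is 2^(n-1), so a_9 = 2^8 = 256. Work downward with a_k = (k+1)(k+2) a_{k+2} / ((k - 9)(k + 9)):
  a_7 = (8)(9)(256) / ((7 - 9)(7 + 9)) = 18432/(-32) = -576
  a_5 = (6)(7)(-576) / ((5 - 9)(5 + 9)) = -24192/(-56) = 432
  a_3 = (4)(5)(432) / ((3 - 9)(3 + 9)) = 8640/(-72) = -120
  a_1 = (2)(3)(-120) / ((1 - 9)(1 + 9)) = -720/(-80) = 9
Hence T_9(x) = 256 x^9 - 576 x^7 + 432 x^5 - 120 x^3 + 9 x.

T_9(x); series = 256 x^9 - 576 x^7 + 432 x^5 - 120 x^3 + 9 x
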